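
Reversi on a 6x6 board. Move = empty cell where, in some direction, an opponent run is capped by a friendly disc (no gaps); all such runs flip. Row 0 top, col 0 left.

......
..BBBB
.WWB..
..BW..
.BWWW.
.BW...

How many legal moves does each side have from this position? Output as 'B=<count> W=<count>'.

Answer: B=9 W=8

Derivation:
-- B to move --
(1,0): flips 1 -> legal
(1,1): no bracket -> illegal
(2,0): flips 2 -> legal
(2,4): flips 2 -> legal
(3,0): flips 1 -> legal
(3,1): flips 1 -> legal
(3,4): flips 1 -> legal
(3,5): no bracket -> illegal
(4,5): flips 3 -> legal
(5,3): flips 3 -> legal
(5,4): flips 1 -> legal
(5,5): no bracket -> illegal
B mobility = 9
-- W to move --
(0,1): no bracket -> illegal
(0,2): flips 1 -> legal
(0,3): flips 3 -> legal
(0,4): flips 1 -> legal
(0,5): no bracket -> illegal
(1,1): no bracket -> illegal
(2,4): flips 1 -> legal
(2,5): no bracket -> illegal
(3,0): flips 1 -> legal
(3,1): flips 1 -> legal
(3,4): no bracket -> illegal
(4,0): flips 1 -> legal
(5,0): flips 1 -> legal
W mobility = 8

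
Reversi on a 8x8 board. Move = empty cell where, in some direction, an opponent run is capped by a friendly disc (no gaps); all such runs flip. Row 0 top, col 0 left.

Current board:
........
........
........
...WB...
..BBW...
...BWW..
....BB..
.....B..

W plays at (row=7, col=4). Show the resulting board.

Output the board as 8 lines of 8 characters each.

Answer: ........
........
........
...WB...
..BBW...
...BWW..
....WB..
....WB..

Derivation:
Place W at (7,4); scan 8 dirs for brackets.
Dir NW: first cell '.' (not opp) -> no flip
Dir N: opp run (6,4) capped by W -> flip
Dir NE: opp run (6,5), next='.' -> no flip
Dir W: first cell '.' (not opp) -> no flip
Dir E: opp run (7,5), next='.' -> no flip
Dir SW: edge -> no flip
Dir S: edge -> no flip
Dir SE: edge -> no flip
All flips: (6,4)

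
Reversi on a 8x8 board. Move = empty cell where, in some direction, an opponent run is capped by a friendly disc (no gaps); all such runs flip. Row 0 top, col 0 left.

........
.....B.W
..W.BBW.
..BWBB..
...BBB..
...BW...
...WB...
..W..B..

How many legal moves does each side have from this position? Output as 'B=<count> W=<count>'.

-- B to move --
(0,6): no bracket -> illegal
(0,7): no bracket -> illegal
(1,1): flips 2 -> legal
(1,2): flips 1 -> legal
(1,3): no bracket -> illegal
(1,6): no bracket -> illegal
(2,1): no bracket -> illegal
(2,3): flips 1 -> legal
(2,7): flips 1 -> legal
(3,1): no bracket -> illegal
(3,6): no bracket -> illegal
(3,7): flips 1 -> legal
(4,2): flips 1 -> legal
(5,2): no bracket -> illegal
(5,5): flips 1 -> legal
(6,1): no bracket -> illegal
(6,2): flips 1 -> legal
(6,5): flips 1 -> legal
(7,1): no bracket -> illegal
(7,3): flips 1 -> legal
(7,4): no bracket -> illegal
B mobility = 10
-- W to move --
(0,4): flips 1 -> legal
(0,5): no bracket -> illegal
(0,6): flips 2 -> legal
(1,3): no bracket -> illegal
(1,4): flips 3 -> legal
(1,6): no bracket -> illegal
(2,1): flips 2 -> legal
(2,3): flips 2 -> legal
(3,1): flips 1 -> legal
(3,6): flips 3 -> legal
(4,1): no bracket -> illegal
(4,2): flips 1 -> legal
(4,6): no bracket -> illegal
(5,2): flips 1 -> legal
(5,5): flips 1 -> legal
(5,6): no bracket -> illegal
(6,2): flips 3 -> legal
(6,5): flips 1 -> legal
(6,6): no bracket -> illegal
(7,3): no bracket -> illegal
(7,4): flips 1 -> legal
(7,6): no bracket -> illegal
W mobility = 13

Answer: B=10 W=13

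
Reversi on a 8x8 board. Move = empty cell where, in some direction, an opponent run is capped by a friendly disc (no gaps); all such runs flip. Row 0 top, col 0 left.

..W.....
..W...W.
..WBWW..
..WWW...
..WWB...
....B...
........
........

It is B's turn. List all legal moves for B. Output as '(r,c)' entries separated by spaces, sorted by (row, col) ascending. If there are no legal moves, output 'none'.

Answer: (0,1) (1,1) (1,4) (2,1) (2,6) (4,1) (4,5) (5,3)

Derivation:
(0,1): flips 1 -> legal
(0,3): no bracket -> illegal
(0,5): no bracket -> illegal
(0,6): no bracket -> illegal
(0,7): no bracket -> illegal
(1,1): flips 2 -> legal
(1,3): no bracket -> illegal
(1,4): flips 2 -> legal
(1,5): no bracket -> illegal
(1,7): no bracket -> illegal
(2,1): flips 3 -> legal
(2,6): flips 2 -> legal
(2,7): no bracket -> illegal
(3,1): no bracket -> illegal
(3,5): no bracket -> illegal
(3,6): no bracket -> illegal
(4,1): flips 3 -> legal
(4,5): flips 1 -> legal
(5,1): no bracket -> illegal
(5,2): no bracket -> illegal
(5,3): flips 2 -> legal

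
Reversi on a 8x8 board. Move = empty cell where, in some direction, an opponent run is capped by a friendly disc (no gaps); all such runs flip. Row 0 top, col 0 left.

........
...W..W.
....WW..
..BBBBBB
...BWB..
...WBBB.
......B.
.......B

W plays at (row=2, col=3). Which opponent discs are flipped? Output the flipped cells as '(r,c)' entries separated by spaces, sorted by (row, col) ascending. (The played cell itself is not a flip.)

Answer: (3,3) (4,3)

Derivation:
Dir NW: first cell '.' (not opp) -> no flip
Dir N: first cell 'W' (not opp) -> no flip
Dir NE: first cell '.' (not opp) -> no flip
Dir W: first cell '.' (not opp) -> no flip
Dir E: first cell 'W' (not opp) -> no flip
Dir SW: opp run (3,2), next='.' -> no flip
Dir S: opp run (3,3) (4,3) capped by W -> flip
Dir SE: opp run (3,4) (4,5) (5,6), next='.' -> no flip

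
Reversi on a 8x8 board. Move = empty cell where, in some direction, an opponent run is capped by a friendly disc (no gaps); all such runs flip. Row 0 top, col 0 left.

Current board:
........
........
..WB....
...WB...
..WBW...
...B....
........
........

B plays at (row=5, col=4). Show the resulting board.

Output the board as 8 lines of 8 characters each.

Answer: ........
........
..WB....
...WB...
..WBB...
...BB...
........
........

Derivation:
Place B at (5,4); scan 8 dirs for brackets.
Dir NW: first cell 'B' (not opp) -> no flip
Dir N: opp run (4,4) capped by B -> flip
Dir NE: first cell '.' (not opp) -> no flip
Dir W: first cell 'B' (not opp) -> no flip
Dir E: first cell '.' (not opp) -> no flip
Dir SW: first cell '.' (not opp) -> no flip
Dir S: first cell '.' (not opp) -> no flip
Dir SE: first cell '.' (not opp) -> no flip
All flips: (4,4)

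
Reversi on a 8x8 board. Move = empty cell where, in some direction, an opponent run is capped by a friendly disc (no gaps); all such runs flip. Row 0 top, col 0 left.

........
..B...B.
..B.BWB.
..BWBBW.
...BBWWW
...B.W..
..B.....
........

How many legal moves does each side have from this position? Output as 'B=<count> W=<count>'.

-- B to move --
(1,4): no bracket -> illegal
(1,5): flips 1 -> legal
(2,3): flips 1 -> legal
(2,7): no bracket -> illegal
(3,7): flips 1 -> legal
(4,2): flips 1 -> legal
(5,4): no bracket -> illegal
(5,6): flips 3 -> legal
(5,7): flips 1 -> legal
(6,4): no bracket -> illegal
(6,5): flips 2 -> legal
(6,6): flips 1 -> legal
B mobility = 8
-- W to move --
(0,1): no bracket -> illegal
(0,2): no bracket -> illegal
(0,3): no bracket -> illegal
(0,5): no bracket -> illegal
(0,6): flips 2 -> legal
(0,7): flips 1 -> legal
(1,1): flips 1 -> legal
(1,3): flips 2 -> legal
(1,4): no bracket -> illegal
(1,5): flips 1 -> legal
(1,7): no bracket -> illegal
(2,1): no bracket -> illegal
(2,3): flips 2 -> legal
(2,7): flips 1 -> legal
(3,1): flips 1 -> legal
(3,7): no bracket -> illegal
(4,1): no bracket -> illegal
(4,2): flips 2 -> legal
(5,1): no bracket -> illegal
(5,2): flips 2 -> legal
(5,4): no bracket -> illegal
(6,1): no bracket -> illegal
(6,3): flips 2 -> legal
(6,4): no bracket -> illegal
(7,1): no bracket -> illegal
(7,2): no bracket -> illegal
(7,3): no bracket -> illegal
W mobility = 11

Answer: B=8 W=11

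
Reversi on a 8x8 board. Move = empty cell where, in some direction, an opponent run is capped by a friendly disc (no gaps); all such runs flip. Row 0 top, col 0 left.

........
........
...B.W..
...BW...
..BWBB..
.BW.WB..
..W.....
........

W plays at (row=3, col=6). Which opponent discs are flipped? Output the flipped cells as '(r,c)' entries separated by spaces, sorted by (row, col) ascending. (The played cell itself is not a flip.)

Answer: (4,5)

Derivation:
Dir NW: first cell 'W' (not opp) -> no flip
Dir N: first cell '.' (not opp) -> no flip
Dir NE: first cell '.' (not opp) -> no flip
Dir W: first cell '.' (not opp) -> no flip
Dir E: first cell '.' (not opp) -> no flip
Dir SW: opp run (4,5) capped by W -> flip
Dir S: first cell '.' (not opp) -> no flip
Dir SE: first cell '.' (not opp) -> no flip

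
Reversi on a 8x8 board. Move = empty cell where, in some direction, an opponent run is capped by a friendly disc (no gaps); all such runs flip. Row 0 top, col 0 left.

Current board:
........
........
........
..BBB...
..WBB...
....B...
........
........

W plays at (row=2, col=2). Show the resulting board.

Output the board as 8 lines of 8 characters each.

Answer: ........
........
..W.....
..WBB...
..WBB...
....B...
........
........

Derivation:
Place W at (2,2); scan 8 dirs for brackets.
Dir NW: first cell '.' (not opp) -> no flip
Dir N: first cell '.' (not opp) -> no flip
Dir NE: first cell '.' (not opp) -> no flip
Dir W: first cell '.' (not opp) -> no flip
Dir E: first cell '.' (not opp) -> no flip
Dir SW: first cell '.' (not opp) -> no flip
Dir S: opp run (3,2) capped by W -> flip
Dir SE: opp run (3,3) (4,4), next='.' -> no flip
All flips: (3,2)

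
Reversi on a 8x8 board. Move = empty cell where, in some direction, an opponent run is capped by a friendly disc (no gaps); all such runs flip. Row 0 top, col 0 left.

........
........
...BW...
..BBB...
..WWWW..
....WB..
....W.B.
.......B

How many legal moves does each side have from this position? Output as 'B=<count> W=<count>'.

-- B to move --
(1,3): no bracket -> illegal
(1,4): flips 1 -> legal
(1,5): flips 1 -> legal
(2,5): flips 1 -> legal
(3,1): no bracket -> illegal
(3,5): flips 1 -> legal
(3,6): no bracket -> illegal
(4,1): no bracket -> illegal
(4,6): no bracket -> illegal
(5,1): flips 1 -> legal
(5,2): flips 2 -> legal
(5,3): flips 2 -> legal
(5,6): flips 1 -> legal
(6,3): no bracket -> illegal
(6,5): flips 2 -> legal
(7,3): flips 1 -> legal
(7,4): flips 3 -> legal
(7,5): no bracket -> illegal
B mobility = 11
-- W to move --
(1,2): flips 2 -> legal
(1,3): flips 2 -> legal
(1,4): no bracket -> illegal
(2,1): flips 1 -> legal
(2,2): flips 3 -> legal
(2,5): flips 1 -> legal
(3,1): no bracket -> illegal
(3,5): no bracket -> illegal
(4,1): no bracket -> illegal
(4,6): flips 1 -> legal
(5,6): flips 1 -> legal
(5,7): no bracket -> illegal
(6,5): flips 1 -> legal
(6,7): no bracket -> illegal
(7,5): no bracket -> illegal
(7,6): no bracket -> illegal
W mobility = 8

Answer: B=11 W=8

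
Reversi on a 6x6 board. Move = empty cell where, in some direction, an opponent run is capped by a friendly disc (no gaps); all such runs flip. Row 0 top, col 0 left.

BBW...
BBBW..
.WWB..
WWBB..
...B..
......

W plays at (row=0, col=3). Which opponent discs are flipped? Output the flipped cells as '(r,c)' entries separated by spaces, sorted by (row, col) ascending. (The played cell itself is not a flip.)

Dir NW: edge -> no flip
Dir N: edge -> no flip
Dir NE: edge -> no flip
Dir W: first cell 'W' (not opp) -> no flip
Dir E: first cell '.' (not opp) -> no flip
Dir SW: opp run (1,2) capped by W -> flip
Dir S: first cell 'W' (not opp) -> no flip
Dir SE: first cell '.' (not opp) -> no flip

Answer: (1,2)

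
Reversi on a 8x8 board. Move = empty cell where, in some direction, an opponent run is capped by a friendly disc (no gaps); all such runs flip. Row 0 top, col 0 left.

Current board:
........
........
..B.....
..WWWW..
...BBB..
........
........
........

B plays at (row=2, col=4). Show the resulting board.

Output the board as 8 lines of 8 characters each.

Answer: ........
........
..B.B...
..WWBW..
...BBB..
........
........
........

Derivation:
Place B at (2,4); scan 8 dirs for brackets.
Dir NW: first cell '.' (not opp) -> no flip
Dir N: first cell '.' (not opp) -> no flip
Dir NE: first cell '.' (not opp) -> no flip
Dir W: first cell '.' (not opp) -> no flip
Dir E: first cell '.' (not opp) -> no flip
Dir SW: opp run (3,3), next='.' -> no flip
Dir S: opp run (3,4) capped by B -> flip
Dir SE: opp run (3,5), next='.' -> no flip
All flips: (3,4)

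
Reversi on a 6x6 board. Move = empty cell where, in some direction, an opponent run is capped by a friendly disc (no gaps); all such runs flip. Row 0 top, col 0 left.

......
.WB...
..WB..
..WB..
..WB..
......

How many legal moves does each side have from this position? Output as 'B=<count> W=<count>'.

-- B to move --
(0,0): flips 2 -> legal
(0,1): no bracket -> illegal
(0,2): no bracket -> illegal
(1,0): flips 1 -> legal
(1,3): no bracket -> illegal
(2,0): no bracket -> illegal
(2,1): flips 2 -> legal
(3,1): flips 1 -> legal
(4,1): flips 2 -> legal
(5,1): flips 1 -> legal
(5,2): flips 3 -> legal
(5,3): no bracket -> illegal
B mobility = 7
-- W to move --
(0,1): no bracket -> illegal
(0,2): flips 1 -> legal
(0,3): no bracket -> illegal
(1,3): flips 1 -> legal
(1,4): flips 1 -> legal
(2,1): no bracket -> illegal
(2,4): flips 2 -> legal
(3,4): flips 1 -> legal
(4,4): flips 2 -> legal
(5,2): no bracket -> illegal
(5,3): no bracket -> illegal
(5,4): flips 1 -> legal
W mobility = 7

Answer: B=7 W=7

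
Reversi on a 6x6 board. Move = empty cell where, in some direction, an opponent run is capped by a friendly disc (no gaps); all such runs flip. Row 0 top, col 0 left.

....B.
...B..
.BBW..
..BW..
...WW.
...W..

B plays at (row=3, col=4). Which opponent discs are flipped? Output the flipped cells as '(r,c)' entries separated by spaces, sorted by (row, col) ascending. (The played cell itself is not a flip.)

Answer: (3,3)

Derivation:
Dir NW: opp run (2,3), next='.' -> no flip
Dir N: first cell '.' (not opp) -> no flip
Dir NE: first cell '.' (not opp) -> no flip
Dir W: opp run (3,3) capped by B -> flip
Dir E: first cell '.' (not opp) -> no flip
Dir SW: opp run (4,3), next='.' -> no flip
Dir S: opp run (4,4), next='.' -> no flip
Dir SE: first cell '.' (not opp) -> no flip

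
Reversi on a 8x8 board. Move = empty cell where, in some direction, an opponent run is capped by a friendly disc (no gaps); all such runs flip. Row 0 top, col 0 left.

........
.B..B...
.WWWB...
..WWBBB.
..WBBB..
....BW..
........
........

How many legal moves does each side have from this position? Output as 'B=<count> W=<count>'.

-- B to move --
(1,0): flips 2 -> legal
(1,2): flips 1 -> legal
(1,3): flips 2 -> legal
(2,0): flips 3 -> legal
(3,0): no bracket -> illegal
(3,1): flips 3 -> legal
(4,1): flips 3 -> legal
(4,6): no bracket -> illegal
(5,1): flips 2 -> legal
(5,2): no bracket -> illegal
(5,3): no bracket -> illegal
(5,6): flips 1 -> legal
(6,4): no bracket -> illegal
(6,5): flips 1 -> legal
(6,6): flips 1 -> legal
B mobility = 10
-- W to move --
(0,0): flips 1 -> legal
(0,1): flips 1 -> legal
(0,2): no bracket -> illegal
(0,3): no bracket -> illegal
(0,4): no bracket -> illegal
(0,5): flips 1 -> legal
(1,0): no bracket -> illegal
(1,2): no bracket -> illegal
(1,3): no bracket -> illegal
(1,5): flips 1 -> legal
(2,0): no bracket -> illegal
(2,5): flips 3 -> legal
(2,6): no bracket -> illegal
(2,7): no bracket -> illegal
(3,7): flips 3 -> legal
(4,6): flips 3 -> legal
(4,7): no bracket -> illegal
(5,2): no bracket -> illegal
(5,3): flips 2 -> legal
(5,6): flips 2 -> legal
(6,3): no bracket -> illegal
(6,4): no bracket -> illegal
(6,5): flips 2 -> legal
W mobility = 10

Answer: B=10 W=10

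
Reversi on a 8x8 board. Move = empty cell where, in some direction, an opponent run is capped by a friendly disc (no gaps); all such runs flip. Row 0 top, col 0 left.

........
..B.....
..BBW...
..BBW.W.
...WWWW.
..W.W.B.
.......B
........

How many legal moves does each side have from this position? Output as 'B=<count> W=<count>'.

Answer: B=7 W=7

Derivation:
-- B to move --
(1,3): no bracket -> illegal
(1,4): no bracket -> illegal
(1,5): flips 1 -> legal
(2,5): flips 1 -> legal
(2,6): flips 2 -> legal
(2,7): no bracket -> illegal
(3,5): flips 1 -> legal
(3,7): no bracket -> illegal
(4,1): no bracket -> illegal
(4,2): no bracket -> illegal
(4,7): no bracket -> illegal
(5,1): no bracket -> illegal
(5,3): flips 1 -> legal
(5,5): flips 1 -> legal
(5,7): no bracket -> illegal
(6,1): no bracket -> illegal
(6,2): no bracket -> illegal
(6,3): no bracket -> illegal
(6,4): no bracket -> illegal
(6,5): flips 2 -> legal
B mobility = 7
-- W to move --
(0,1): flips 2 -> legal
(0,2): no bracket -> illegal
(0,3): no bracket -> illegal
(1,1): flips 2 -> legal
(1,3): flips 2 -> legal
(1,4): no bracket -> illegal
(2,1): flips 3 -> legal
(3,1): flips 2 -> legal
(4,1): no bracket -> illegal
(4,2): flips 1 -> legal
(4,7): no bracket -> illegal
(5,5): no bracket -> illegal
(5,7): no bracket -> illegal
(6,5): no bracket -> illegal
(6,6): flips 1 -> legal
(7,6): no bracket -> illegal
(7,7): no bracket -> illegal
W mobility = 7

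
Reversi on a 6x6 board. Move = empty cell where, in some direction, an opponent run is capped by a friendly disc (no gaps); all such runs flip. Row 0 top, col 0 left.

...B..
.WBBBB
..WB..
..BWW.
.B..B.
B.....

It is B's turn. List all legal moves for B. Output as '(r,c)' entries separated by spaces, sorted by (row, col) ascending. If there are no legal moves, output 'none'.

Answer: (0,0) (1,0) (2,1) (2,4) (3,1) (3,5) (4,3) (4,5)

Derivation:
(0,0): flips 3 -> legal
(0,1): no bracket -> illegal
(0,2): no bracket -> illegal
(1,0): flips 1 -> legal
(2,0): no bracket -> illegal
(2,1): flips 1 -> legal
(2,4): flips 1 -> legal
(2,5): no bracket -> illegal
(3,1): flips 1 -> legal
(3,5): flips 2 -> legal
(4,2): no bracket -> illegal
(4,3): flips 1 -> legal
(4,5): flips 1 -> legal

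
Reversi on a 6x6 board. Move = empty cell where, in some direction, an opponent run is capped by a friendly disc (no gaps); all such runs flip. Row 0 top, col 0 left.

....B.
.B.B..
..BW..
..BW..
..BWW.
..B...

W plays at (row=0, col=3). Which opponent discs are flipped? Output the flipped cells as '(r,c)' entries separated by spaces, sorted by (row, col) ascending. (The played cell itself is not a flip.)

Answer: (1,3)

Derivation:
Dir NW: edge -> no flip
Dir N: edge -> no flip
Dir NE: edge -> no flip
Dir W: first cell '.' (not opp) -> no flip
Dir E: opp run (0,4), next='.' -> no flip
Dir SW: first cell '.' (not opp) -> no flip
Dir S: opp run (1,3) capped by W -> flip
Dir SE: first cell '.' (not opp) -> no flip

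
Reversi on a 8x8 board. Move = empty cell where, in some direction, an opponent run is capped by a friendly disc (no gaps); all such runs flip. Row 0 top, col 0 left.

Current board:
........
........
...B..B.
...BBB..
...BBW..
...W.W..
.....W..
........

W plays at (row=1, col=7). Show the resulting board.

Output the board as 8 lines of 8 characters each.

Place W at (1,7); scan 8 dirs for brackets.
Dir NW: first cell '.' (not opp) -> no flip
Dir N: first cell '.' (not opp) -> no flip
Dir NE: edge -> no flip
Dir W: first cell '.' (not opp) -> no flip
Dir E: edge -> no flip
Dir SW: opp run (2,6) (3,5) (4,4) capped by W -> flip
Dir S: first cell '.' (not opp) -> no flip
Dir SE: edge -> no flip
All flips: (2,6) (3,5) (4,4)

Answer: ........
.......W
...B..W.
...BBW..
...BWW..
...W.W..
.....W..
........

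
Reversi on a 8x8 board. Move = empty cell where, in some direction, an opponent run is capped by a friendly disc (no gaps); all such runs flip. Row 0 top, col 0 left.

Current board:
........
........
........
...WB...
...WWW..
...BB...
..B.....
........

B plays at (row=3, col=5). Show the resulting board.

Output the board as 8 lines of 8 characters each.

Place B at (3,5); scan 8 dirs for brackets.
Dir NW: first cell '.' (not opp) -> no flip
Dir N: first cell '.' (not opp) -> no flip
Dir NE: first cell '.' (not opp) -> no flip
Dir W: first cell 'B' (not opp) -> no flip
Dir E: first cell '.' (not opp) -> no flip
Dir SW: opp run (4,4) capped by B -> flip
Dir S: opp run (4,5), next='.' -> no flip
Dir SE: first cell '.' (not opp) -> no flip
All flips: (4,4)

Answer: ........
........
........
...WBB..
...WBW..
...BB...
..B.....
........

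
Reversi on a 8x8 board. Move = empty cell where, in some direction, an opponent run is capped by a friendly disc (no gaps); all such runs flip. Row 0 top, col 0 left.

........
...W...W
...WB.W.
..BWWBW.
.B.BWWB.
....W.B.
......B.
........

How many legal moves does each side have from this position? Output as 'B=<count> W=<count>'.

-- B to move --
(0,2): flips 1 -> legal
(0,3): flips 3 -> legal
(0,4): no bracket -> illegal
(0,6): no bracket -> illegal
(0,7): no bracket -> illegal
(1,2): flips 3 -> legal
(1,4): flips 1 -> legal
(1,5): no bracket -> illegal
(1,6): flips 2 -> legal
(2,2): flips 1 -> legal
(2,5): flips 1 -> legal
(2,7): no bracket -> illegal
(3,7): flips 1 -> legal
(4,2): flips 1 -> legal
(4,7): no bracket -> illegal
(5,3): flips 1 -> legal
(5,5): flips 1 -> legal
(6,3): no bracket -> illegal
(6,4): flips 3 -> legal
(6,5): flips 1 -> legal
B mobility = 13
-- W to move --
(1,4): flips 1 -> legal
(1,5): flips 1 -> legal
(2,1): flips 2 -> legal
(2,2): no bracket -> illegal
(2,5): flips 2 -> legal
(3,0): no bracket -> illegal
(3,1): flips 1 -> legal
(3,7): no bracket -> illegal
(4,0): no bracket -> illegal
(4,2): flips 1 -> legal
(4,7): flips 1 -> legal
(5,0): flips 2 -> legal
(5,1): no bracket -> illegal
(5,2): flips 1 -> legal
(5,3): flips 1 -> legal
(5,5): no bracket -> illegal
(5,7): flips 3 -> legal
(6,5): no bracket -> illegal
(6,7): flips 1 -> legal
(7,5): no bracket -> illegal
(7,6): flips 3 -> legal
(7,7): no bracket -> illegal
W mobility = 13

Answer: B=13 W=13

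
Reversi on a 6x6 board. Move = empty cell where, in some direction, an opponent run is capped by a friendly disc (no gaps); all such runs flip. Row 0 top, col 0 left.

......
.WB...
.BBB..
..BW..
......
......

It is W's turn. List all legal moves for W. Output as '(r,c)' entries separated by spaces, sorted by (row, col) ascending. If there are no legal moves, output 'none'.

Answer: (1,3) (3,1)

Derivation:
(0,1): no bracket -> illegal
(0,2): no bracket -> illegal
(0,3): no bracket -> illegal
(1,0): no bracket -> illegal
(1,3): flips 2 -> legal
(1,4): no bracket -> illegal
(2,0): no bracket -> illegal
(2,4): no bracket -> illegal
(3,0): no bracket -> illegal
(3,1): flips 2 -> legal
(3,4): no bracket -> illegal
(4,1): no bracket -> illegal
(4,2): no bracket -> illegal
(4,3): no bracket -> illegal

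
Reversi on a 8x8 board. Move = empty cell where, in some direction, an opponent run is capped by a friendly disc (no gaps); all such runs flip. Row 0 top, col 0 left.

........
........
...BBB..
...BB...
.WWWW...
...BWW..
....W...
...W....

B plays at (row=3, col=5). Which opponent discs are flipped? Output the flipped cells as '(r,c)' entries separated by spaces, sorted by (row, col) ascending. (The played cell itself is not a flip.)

Dir NW: first cell 'B' (not opp) -> no flip
Dir N: first cell 'B' (not opp) -> no flip
Dir NE: first cell '.' (not opp) -> no flip
Dir W: first cell 'B' (not opp) -> no flip
Dir E: first cell '.' (not opp) -> no flip
Dir SW: opp run (4,4) capped by B -> flip
Dir S: first cell '.' (not opp) -> no flip
Dir SE: first cell '.' (not opp) -> no flip

Answer: (4,4)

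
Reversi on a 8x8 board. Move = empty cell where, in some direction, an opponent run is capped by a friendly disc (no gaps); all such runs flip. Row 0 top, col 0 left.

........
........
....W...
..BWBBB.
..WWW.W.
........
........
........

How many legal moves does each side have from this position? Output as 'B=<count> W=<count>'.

-- B to move --
(1,3): flips 1 -> legal
(1,4): flips 1 -> legal
(1,5): no bracket -> illegal
(2,2): no bracket -> illegal
(2,3): no bracket -> illegal
(2,5): no bracket -> illegal
(3,1): no bracket -> illegal
(3,7): no bracket -> illegal
(4,1): no bracket -> illegal
(4,5): no bracket -> illegal
(4,7): no bracket -> illegal
(5,1): no bracket -> illegal
(5,2): flips 2 -> legal
(5,3): flips 1 -> legal
(5,4): flips 2 -> legal
(5,5): no bracket -> illegal
(5,6): flips 1 -> legal
(5,7): flips 1 -> legal
B mobility = 7
-- W to move --
(2,1): flips 1 -> legal
(2,2): flips 1 -> legal
(2,3): no bracket -> illegal
(2,5): flips 1 -> legal
(2,6): flips 2 -> legal
(2,7): no bracket -> illegal
(3,1): flips 1 -> legal
(3,7): flips 3 -> legal
(4,1): no bracket -> illegal
(4,5): no bracket -> illegal
(4,7): no bracket -> illegal
W mobility = 6

Answer: B=7 W=6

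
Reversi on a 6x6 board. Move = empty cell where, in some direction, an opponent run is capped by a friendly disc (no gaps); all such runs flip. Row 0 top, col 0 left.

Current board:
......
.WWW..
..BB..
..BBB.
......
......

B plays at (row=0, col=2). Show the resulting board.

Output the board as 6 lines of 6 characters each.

Place B at (0,2); scan 8 dirs for brackets.
Dir NW: edge -> no flip
Dir N: edge -> no flip
Dir NE: edge -> no flip
Dir W: first cell '.' (not opp) -> no flip
Dir E: first cell '.' (not opp) -> no flip
Dir SW: opp run (1,1), next='.' -> no flip
Dir S: opp run (1,2) capped by B -> flip
Dir SE: opp run (1,3), next='.' -> no flip
All flips: (1,2)

Answer: ..B...
.WBW..
..BB..
..BBB.
......
......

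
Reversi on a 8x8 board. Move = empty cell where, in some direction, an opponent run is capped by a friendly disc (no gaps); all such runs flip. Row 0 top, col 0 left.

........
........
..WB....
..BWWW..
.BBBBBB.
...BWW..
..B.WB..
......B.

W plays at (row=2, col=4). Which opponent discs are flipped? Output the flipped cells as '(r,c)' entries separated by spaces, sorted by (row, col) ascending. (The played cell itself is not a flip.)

Dir NW: first cell '.' (not opp) -> no flip
Dir N: first cell '.' (not opp) -> no flip
Dir NE: first cell '.' (not opp) -> no flip
Dir W: opp run (2,3) capped by W -> flip
Dir E: first cell '.' (not opp) -> no flip
Dir SW: first cell 'W' (not opp) -> no flip
Dir S: first cell 'W' (not opp) -> no flip
Dir SE: first cell 'W' (not opp) -> no flip

Answer: (2,3)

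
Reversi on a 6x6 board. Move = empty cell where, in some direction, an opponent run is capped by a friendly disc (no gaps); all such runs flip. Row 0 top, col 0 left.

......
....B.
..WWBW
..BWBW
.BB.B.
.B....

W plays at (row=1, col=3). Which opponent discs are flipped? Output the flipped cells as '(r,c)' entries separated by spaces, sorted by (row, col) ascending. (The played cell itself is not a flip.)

Answer: (2,4)

Derivation:
Dir NW: first cell '.' (not opp) -> no flip
Dir N: first cell '.' (not opp) -> no flip
Dir NE: first cell '.' (not opp) -> no flip
Dir W: first cell '.' (not opp) -> no flip
Dir E: opp run (1,4), next='.' -> no flip
Dir SW: first cell 'W' (not opp) -> no flip
Dir S: first cell 'W' (not opp) -> no flip
Dir SE: opp run (2,4) capped by W -> flip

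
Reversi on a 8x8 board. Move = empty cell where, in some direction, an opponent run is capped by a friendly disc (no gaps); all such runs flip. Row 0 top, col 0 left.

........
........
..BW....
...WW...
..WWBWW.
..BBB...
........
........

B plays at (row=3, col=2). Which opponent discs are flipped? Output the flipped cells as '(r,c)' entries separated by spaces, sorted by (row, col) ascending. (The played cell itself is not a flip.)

Answer: (4,2) (4,3)

Derivation:
Dir NW: first cell '.' (not opp) -> no flip
Dir N: first cell 'B' (not opp) -> no flip
Dir NE: opp run (2,3), next='.' -> no flip
Dir W: first cell '.' (not opp) -> no flip
Dir E: opp run (3,3) (3,4), next='.' -> no flip
Dir SW: first cell '.' (not opp) -> no flip
Dir S: opp run (4,2) capped by B -> flip
Dir SE: opp run (4,3) capped by B -> flip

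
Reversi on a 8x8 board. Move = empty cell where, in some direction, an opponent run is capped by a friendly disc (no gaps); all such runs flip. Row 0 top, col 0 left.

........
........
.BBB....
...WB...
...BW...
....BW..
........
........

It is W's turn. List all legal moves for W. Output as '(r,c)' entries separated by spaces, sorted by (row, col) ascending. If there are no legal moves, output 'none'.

(1,0): no bracket -> illegal
(1,1): flips 1 -> legal
(1,2): no bracket -> illegal
(1,3): flips 1 -> legal
(1,4): no bracket -> illegal
(2,0): no bracket -> illegal
(2,4): flips 1 -> legal
(2,5): no bracket -> illegal
(3,0): no bracket -> illegal
(3,1): no bracket -> illegal
(3,2): no bracket -> illegal
(3,5): flips 1 -> legal
(4,2): flips 1 -> legal
(4,5): no bracket -> illegal
(5,2): no bracket -> illegal
(5,3): flips 2 -> legal
(6,3): no bracket -> illegal
(6,4): flips 1 -> legal
(6,5): no bracket -> illegal

Answer: (1,1) (1,3) (2,4) (3,5) (4,2) (5,3) (6,4)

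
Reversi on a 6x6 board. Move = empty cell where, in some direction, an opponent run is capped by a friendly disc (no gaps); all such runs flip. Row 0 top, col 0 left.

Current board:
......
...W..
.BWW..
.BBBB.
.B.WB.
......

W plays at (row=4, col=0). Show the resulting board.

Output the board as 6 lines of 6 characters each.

Answer: ......
...W..
.BWW..
.WBBB.
WB.WB.
......

Derivation:
Place W at (4,0); scan 8 dirs for brackets.
Dir NW: edge -> no flip
Dir N: first cell '.' (not opp) -> no flip
Dir NE: opp run (3,1) capped by W -> flip
Dir W: edge -> no flip
Dir E: opp run (4,1), next='.' -> no flip
Dir SW: edge -> no flip
Dir S: first cell '.' (not opp) -> no flip
Dir SE: first cell '.' (not opp) -> no flip
All flips: (3,1)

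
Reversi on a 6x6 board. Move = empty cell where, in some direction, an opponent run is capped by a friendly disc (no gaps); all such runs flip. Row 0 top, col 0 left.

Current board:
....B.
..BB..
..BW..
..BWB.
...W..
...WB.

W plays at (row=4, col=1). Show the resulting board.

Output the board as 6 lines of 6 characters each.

Place W at (4,1); scan 8 dirs for brackets.
Dir NW: first cell '.' (not opp) -> no flip
Dir N: first cell '.' (not opp) -> no flip
Dir NE: opp run (3,2) capped by W -> flip
Dir W: first cell '.' (not opp) -> no flip
Dir E: first cell '.' (not opp) -> no flip
Dir SW: first cell '.' (not opp) -> no flip
Dir S: first cell '.' (not opp) -> no flip
Dir SE: first cell '.' (not opp) -> no flip
All flips: (3,2)

Answer: ....B.
..BB..
..BW..
..WWB.
.W.W..
...WB.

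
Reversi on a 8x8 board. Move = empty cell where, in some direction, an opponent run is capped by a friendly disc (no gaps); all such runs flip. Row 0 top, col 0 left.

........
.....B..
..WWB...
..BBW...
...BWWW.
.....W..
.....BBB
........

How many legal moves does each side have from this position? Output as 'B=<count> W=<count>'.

-- B to move --
(1,1): flips 1 -> legal
(1,2): flips 1 -> legal
(1,3): flips 1 -> legal
(1,4): flips 1 -> legal
(2,1): flips 2 -> legal
(2,5): flips 1 -> legal
(3,1): no bracket -> illegal
(3,5): flips 3 -> legal
(3,6): no bracket -> illegal
(3,7): no bracket -> illegal
(4,7): flips 3 -> legal
(5,3): no bracket -> illegal
(5,4): flips 2 -> legal
(5,6): no bracket -> illegal
(5,7): no bracket -> illegal
(6,4): no bracket -> illegal
B mobility = 9
-- W to move --
(0,4): no bracket -> illegal
(0,5): no bracket -> illegal
(0,6): no bracket -> illegal
(1,3): no bracket -> illegal
(1,4): flips 1 -> legal
(1,6): no bracket -> illegal
(2,1): no bracket -> illegal
(2,5): flips 1 -> legal
(2,6): no bracket -> illegal
(3,1): flips 2 -> legal
(3,5): no bracket -> illegal
(4,1): flips 1 -> legal
(4,2): flips 2 -> legal
(5,2): flips 1 -> legal
(5,3): flips 2 -> legal
(5,4): no bracket -> illegal
(5,6): no bracket -> illegal
(5,7): no bracket -> illegal
(6,4): no bracket -> illegal
(7,4): no bracket -> illegal
(7,5): flips 1 -> legal
(7,6): no bracket -> illegal
(7,7): flips 1 -> legal
W mobility = 9

Answer: B=9 W=9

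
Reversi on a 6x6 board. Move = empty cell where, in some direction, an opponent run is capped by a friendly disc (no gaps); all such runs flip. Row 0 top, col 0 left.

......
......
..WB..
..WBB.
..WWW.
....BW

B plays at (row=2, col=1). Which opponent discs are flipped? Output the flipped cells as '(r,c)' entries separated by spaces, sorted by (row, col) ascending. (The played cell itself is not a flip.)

Dir NW: first cell '.' (not opp) -> no flip
Dir N: first cell '.' (not opp) -> no flip
Dir NE: first cell '.' (not opp) -> no flip
Dir W: first cell '.' (not opp) -> no flip
Dir E: opp run (2,2) capped by B -> flip
Dir SW: first cell '.' (not opp) -> no flip
Dir S: first cell '.' (not opp) -> no flip
Dir SE: opp run (3,2) (4,3) capped by B -> flip

Answer: (2,2) (3,2) (4,3)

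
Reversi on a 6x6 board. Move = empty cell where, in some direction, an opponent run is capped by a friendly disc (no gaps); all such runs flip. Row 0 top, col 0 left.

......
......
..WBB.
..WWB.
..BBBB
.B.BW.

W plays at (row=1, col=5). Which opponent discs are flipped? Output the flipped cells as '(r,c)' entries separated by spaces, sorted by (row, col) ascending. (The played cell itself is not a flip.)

Dir NW: first cell '.' (not opp) -> no flip
Dir N: first cell '.' (not opp) -> no flip
Dir NE: edge -> no flip
Dir W: first cell '.' (not opp) -> no flip
Dir E: edge -> no flip
Dir SW: opp run (2,4) capped by W -> flip
Dir S: first cell '.' (not opp) -> no flip
Dir SE: edge -> no flip

Answer: (2,4)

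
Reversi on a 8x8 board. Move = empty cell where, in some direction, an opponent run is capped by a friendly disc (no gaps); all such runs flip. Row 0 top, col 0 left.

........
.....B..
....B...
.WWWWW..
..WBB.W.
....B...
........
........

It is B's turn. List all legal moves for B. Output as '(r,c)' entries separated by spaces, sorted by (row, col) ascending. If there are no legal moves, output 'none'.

(2,0): no bracket -> illegal
(2,1): flips 1 -> legal
(2,2): flips 1 -> legal
(2,3): flips 1 -> legal
(2,5): flips 1 -> legal
(2,6): flips 1 -> legal
(3,0): no bracket -> illegal
(3,6): no bracket -> illegal
(3,7): no bracket -> illegal
(4,0): no bracket -> illegal
(4,1): flips 1 -> legal
(4,5): no bracket -> illegal
(4,7): no bracket -> illegal
(5,1): flips 2 -> legal
(5,2): no bracket -> illegal
(5,3): no bracket -> illegal
(5,5): no bracket -> illegal
(5,6): no bracket -> illegal
(5,7): flips 2 -> legal

Answer: (2,1) (2,2) (2,3) (2,5) (2,6) (4,1) (5,1) (5,7)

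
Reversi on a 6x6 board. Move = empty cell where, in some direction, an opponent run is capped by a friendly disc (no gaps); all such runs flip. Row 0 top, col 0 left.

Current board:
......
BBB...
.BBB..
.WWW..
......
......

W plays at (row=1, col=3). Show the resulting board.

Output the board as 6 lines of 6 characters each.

Answer: ......
BBBW..
.BWW..
.WWW..
......
......

Derivation:
Place W at (1,3); scan 8 dirs for brackets.
Dir NW: first cell '.' (not opp) -> no flip
Dir N: first cell '.' (not opp) -> no flip
Dir NE: first cell '.' (not opp) -> no flip
Dir W: opp run (1,2) (1,1) (1,0), next=edge -> no flip
Dir E: first cell '.' (not opp) -> no flip
Dir SW: opp run (2,2) capped by W -> flip
Dir S: opp run (2,3) capped by W -> flip
Dir SE: first cell '.' (not opp) -> no flip
All flips: (2,2) (2,3)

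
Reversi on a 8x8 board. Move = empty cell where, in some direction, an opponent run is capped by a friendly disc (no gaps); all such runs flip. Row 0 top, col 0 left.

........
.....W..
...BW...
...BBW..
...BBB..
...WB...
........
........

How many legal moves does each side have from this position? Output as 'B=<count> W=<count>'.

-- B to move --
(0,4): no bracket -> illegal
(0,5): no bracket -> illegal
(0,6): flips 2 -> legal
(1,3): no bracket -> illegal
(1,4): flips 1 -> legal
(1,6): no bracket -> illegal
(2,5): flips 2 -> legal
(2,6): flips 1 -> legal
(3,6): flips 1 -> legal
(4,2): no bracket -> illegal
(4,6): no bracket -> illegal
(5,2): flips 1 -> legal
(6,2): flips 1 -> legal
(6,3): flips 1 -> legal
(6,4): no bracket -> illegal
B mobility = 8
-- W to move --
(1,2): no bracket -> illegal
(1,3): flips 3 -> legal
(1,4): no bracket -> illegal
(2,2): flips 1 -> legal
(2,5): no bracket -> illegal
(3,2): flips 2 -> legal
(3,6): no bracket -> illegal
(4,2): flips 1 -> legal
(4,6): no bracket -> illegal
(5,2): no bracket -> illegal
(5,5): flips 2 -> legal
(5,6): no bracket -> illegal
(6,3): no bracket -> illegal
(6,4): flips 3 -> legal
(6,5): no bracket -> illegal
W mobility = 6

Answer: B=8 W=6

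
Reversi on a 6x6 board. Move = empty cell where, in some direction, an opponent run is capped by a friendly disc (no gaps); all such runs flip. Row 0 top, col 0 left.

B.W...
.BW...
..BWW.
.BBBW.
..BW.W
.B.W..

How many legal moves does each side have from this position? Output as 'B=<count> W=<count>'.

-- B to move --
(0,1): no bracket -> illegal
(0,3): no bracket -> illegal
(1,3): flips 2 -> legal
(1,4): flips 1 -> legal
(1,5): flips 1 -> legal
(2,1): no bracket -> illegal
(2,5): flips 2 -> legal
(3,5): flips 1 -> legal
(4,4): flips 1 -> legal
(5,2): no bracket -> illegal
(5,4): flips 1 -> legal
(5,5): no bracket -> illegal
B mobility = 7
-- W to move --
(0,1): no bracket -> illegal
(1,0): flips 1 -> legal
(1,3): no bracket -> illegal
(2,0): flips 3 -> legal
(2,1): flips 2 -> legal
(3,0): flips 3 -> legal
(4,0): no bracket -> illegal
(4,1): flips 2 -> legal
(4,4): no bracket -> illegal
(5,0): no bracket -> illegal
(5,2): flips 3 -> legal
W mobility = 6

Answer: B=7 W=6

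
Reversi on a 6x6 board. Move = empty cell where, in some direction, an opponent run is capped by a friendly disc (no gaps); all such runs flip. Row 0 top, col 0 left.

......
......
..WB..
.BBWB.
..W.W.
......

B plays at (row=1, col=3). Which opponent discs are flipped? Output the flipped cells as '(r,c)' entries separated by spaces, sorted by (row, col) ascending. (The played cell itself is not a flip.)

Dir NW: first cell '.' (not opp) -> no flip
Dir N: first cell '.' (not opp) -> no flip
Dir NE: first cell '.' (not opp) -> no flip
Dir W: first cell '.' (not opp) -> no flip
Dir E: first cell '.' (not opp) -> no flip
Dir SW: opp run (2,2) capped by B -> flip
Dir S: first cell 'B' (not opp) -> no flip
Dir SE: first cell '.' (not opp) -> no flip

Answer: (2,2)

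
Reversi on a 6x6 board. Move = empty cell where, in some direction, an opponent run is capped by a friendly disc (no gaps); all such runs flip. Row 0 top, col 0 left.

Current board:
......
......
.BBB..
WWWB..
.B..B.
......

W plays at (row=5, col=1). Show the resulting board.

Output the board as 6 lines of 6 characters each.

Answer: ......
......
.BBB..
WWWB..
.W..B.
.W....

Derivation:
Place W at (5,1); scan 8 dirs for brackets.
Dir NW: first cell '.' (not opp) -> no flip
Dir N: opp run (4,1) capped by W -> flip
Dir NE: first cell '.' (not opp) -> no flip
Dir W: first cell '.' (not opp) -> no flip
Dir E: first cell '.' (not opp) -> no flip
Dir SW: edge -> no flip
Dir S: edge -> no flip
Dir SE: edge -> no flip
All flips: (4,1)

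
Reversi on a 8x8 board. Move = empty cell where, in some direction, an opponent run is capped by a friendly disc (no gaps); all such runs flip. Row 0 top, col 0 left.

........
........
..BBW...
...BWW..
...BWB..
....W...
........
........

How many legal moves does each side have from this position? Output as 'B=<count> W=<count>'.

Answer: B=6 W=10

Derivation:
-- B to move --
(1,3): no bracket -> illegal
(1,4): no bracket -> illegal
(1,5): flips 1 -> legal
(2,5): flips 3 -> legal
(2,6): no bracket -> illegal
(3,6): flips 2 -> legal
(4,6): no bracket -> illegal
(5,3): no bracket -> illegal
(5,5): flips 1 -> legal
(6,3): flips 1 -> legal
(6,4): no bracket -> illegal
(6,5): flips 1 -> legal
B mobility = 6
-- W to move --
(1,1): flips 2 -> legal
(1,2): flips 1 -> legal
(1,3): no bracket -> illegal
(1,4): no bracket -> illegal
(2,1): flips 2 -> legal
(3,1): no bracket -> illegal
(3,2): flips 2 -> legal
(3,6): flips 1 -> legal
(4,2): flips 2 -> legal
(4,6): flips 1 -> legal
(5,2): flips 1 -> legal
(5,3): no bracket -> illegal
(5,5): flips 1 -> legal
(5,6): flips 1 -> legal
W mobility = 10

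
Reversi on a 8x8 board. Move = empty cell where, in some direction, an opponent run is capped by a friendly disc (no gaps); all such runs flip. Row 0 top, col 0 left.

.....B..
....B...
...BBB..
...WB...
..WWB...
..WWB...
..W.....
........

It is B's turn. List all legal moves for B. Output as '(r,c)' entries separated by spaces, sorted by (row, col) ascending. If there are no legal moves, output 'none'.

Answer: (2,2) (3,2) (4,1) (5,1) (6,1) (6,3) (7,1)

Derivation:
(2,2): flips 1 -> legal
(3,1): no bracket -> illegal
(3,2): flips 2 -> legal
(4,1): flips 2 -> legal
(5,1): flips 4 -> legal
(6,1): flips 2 -> legal
(6,3): flips 3 -> legal
(6,4): no bracket -> illegal
(7,1): flips 2 -> legal
(7,2): no bracket -> illegal
(7,3): no bracket -> illegal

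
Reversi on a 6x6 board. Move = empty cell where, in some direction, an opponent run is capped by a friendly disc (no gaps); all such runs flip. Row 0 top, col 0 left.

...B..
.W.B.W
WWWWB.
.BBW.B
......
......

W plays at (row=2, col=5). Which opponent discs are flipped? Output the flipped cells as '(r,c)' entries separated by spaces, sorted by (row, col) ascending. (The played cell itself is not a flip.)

Dir NW: first cell '.' (not opp) -> no flip
Dir N: first cell 'W' (not opp) -> no flip
Dir NE: edge -> no flip
Dir W: opp run (2,4) capped by W -> flip
Dir E: edge -> no flip
Dir SW: first cell '.' (not opp) -> no flip
Dir S: opp run (3,5), next='.' -> no flip
Dir SE: edge -> no flip

Answer: (2,4)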